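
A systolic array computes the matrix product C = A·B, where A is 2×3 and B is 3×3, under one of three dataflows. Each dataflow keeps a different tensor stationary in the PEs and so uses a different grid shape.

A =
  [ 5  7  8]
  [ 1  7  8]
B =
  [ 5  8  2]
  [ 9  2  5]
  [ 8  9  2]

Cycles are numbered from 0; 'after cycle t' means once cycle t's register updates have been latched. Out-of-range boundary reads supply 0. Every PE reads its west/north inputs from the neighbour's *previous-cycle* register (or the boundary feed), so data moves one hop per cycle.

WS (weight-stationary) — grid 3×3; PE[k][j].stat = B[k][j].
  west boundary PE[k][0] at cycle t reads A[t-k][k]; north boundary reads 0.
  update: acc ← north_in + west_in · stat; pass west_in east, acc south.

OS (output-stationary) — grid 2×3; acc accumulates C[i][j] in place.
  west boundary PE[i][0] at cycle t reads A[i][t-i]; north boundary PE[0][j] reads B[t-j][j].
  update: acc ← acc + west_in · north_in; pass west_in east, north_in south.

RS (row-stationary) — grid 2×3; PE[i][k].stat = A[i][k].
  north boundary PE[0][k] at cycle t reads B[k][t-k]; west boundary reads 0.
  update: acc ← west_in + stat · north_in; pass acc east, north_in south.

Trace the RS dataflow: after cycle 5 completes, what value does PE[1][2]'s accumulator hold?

RS on a 2×3 grid — tracing PE[1][2] and its feeders:
  [0] (0,2) acc=0 (h:0 v:0)
  [0] (1,1) acc=0 (h:0 v:0)
  [0] (1,2) acc=0 (h:0 v:0)
  [1] (0,2) acc=0 (h:0 v:0)
  [1] (1,1) acc=0 (h:0 v:0)
  [1] (1,2) acc=0 (h:0 v:0)
  [2] (0,2) acc=152 (h:152 v:8)
  [2] (1,1) acc=68 (h:68 v:9)
  [2] (1,2) acc=0 (h:0 v:0)
  [3] (0,2) acc=126 (h:126 v:9)
  [3] (1,1) acc=22 (h:22 v:2)
  [3] (1,2) acc=132 (h:132 v:8)
  [4] (0,2) acc=61 (h:61 v:2)
  [4] (1,1) acc=37 (h:37 v:5)
  [4] (1,2) acc=94 (h:94 v:9)
  [5] (0,2) acc=0 (h:0 v:0)
  [5] (1,1) acc=0 (h:0 v:0)
  [5] (1,2) acc=53 (h:53 v:2)

PE[1][2].acc = 53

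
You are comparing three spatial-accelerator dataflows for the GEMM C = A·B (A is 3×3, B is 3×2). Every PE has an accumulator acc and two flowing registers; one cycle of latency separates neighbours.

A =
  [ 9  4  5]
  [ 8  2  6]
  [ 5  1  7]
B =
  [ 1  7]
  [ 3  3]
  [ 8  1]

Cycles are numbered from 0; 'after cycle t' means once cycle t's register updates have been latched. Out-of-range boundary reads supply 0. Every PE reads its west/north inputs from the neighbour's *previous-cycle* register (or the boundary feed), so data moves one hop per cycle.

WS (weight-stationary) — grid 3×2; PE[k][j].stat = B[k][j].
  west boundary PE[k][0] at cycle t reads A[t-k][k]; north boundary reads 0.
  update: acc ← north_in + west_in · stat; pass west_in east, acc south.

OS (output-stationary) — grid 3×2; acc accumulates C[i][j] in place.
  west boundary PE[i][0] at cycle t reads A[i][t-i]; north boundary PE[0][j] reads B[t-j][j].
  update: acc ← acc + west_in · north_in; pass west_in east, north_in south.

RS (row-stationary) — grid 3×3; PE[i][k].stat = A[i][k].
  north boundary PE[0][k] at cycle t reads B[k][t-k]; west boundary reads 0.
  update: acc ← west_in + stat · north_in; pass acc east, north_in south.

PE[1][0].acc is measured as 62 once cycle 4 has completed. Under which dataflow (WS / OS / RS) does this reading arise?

— WS: 3×2; PE[1][0] trace:
  cycle 0: PE[1][0] → acc 0, east 0, south 0
  cycle 1: PE[1][0] → acc 21, east 4, south 21
  cycle 2: PE[1][0] → acc 14, east 2, south 14
  cycle 3: PE[1][0] → acc 8, east 1, south 8
  cycle 4: PE[1][0] → acc 0, east 0, south 0
— OS: 3×2; PE[1][0] trace:
  cycle 0: PE[1][0] → acc 0, east 0, south 0
  cycle 1: PE[1][0] → acc 8, east 8, south 1
  cycle 2: PE[1][0] → acc 14, east 2, south 3
  cycle 3: PE[1][0] → acc 62, east 6, south 8
  cycle 4: PE[1][0] → acc 62, east 0, south 0
— RS: 3×3; PE[1][0] trace:
  cycle 0: PE[1][0] → acc 0, east 0, south 0
  cycle 1: PE[1][0] → acc 8, east 8, south 1
  cycle 2: PE[1][0] → acc 56, east 56, south 7
  cycle 3: PE[1][0] → acc 0, east 0, south 0
  cycle 4: PE[1][0] → acc 0, east 0, south 0

dataflow = OS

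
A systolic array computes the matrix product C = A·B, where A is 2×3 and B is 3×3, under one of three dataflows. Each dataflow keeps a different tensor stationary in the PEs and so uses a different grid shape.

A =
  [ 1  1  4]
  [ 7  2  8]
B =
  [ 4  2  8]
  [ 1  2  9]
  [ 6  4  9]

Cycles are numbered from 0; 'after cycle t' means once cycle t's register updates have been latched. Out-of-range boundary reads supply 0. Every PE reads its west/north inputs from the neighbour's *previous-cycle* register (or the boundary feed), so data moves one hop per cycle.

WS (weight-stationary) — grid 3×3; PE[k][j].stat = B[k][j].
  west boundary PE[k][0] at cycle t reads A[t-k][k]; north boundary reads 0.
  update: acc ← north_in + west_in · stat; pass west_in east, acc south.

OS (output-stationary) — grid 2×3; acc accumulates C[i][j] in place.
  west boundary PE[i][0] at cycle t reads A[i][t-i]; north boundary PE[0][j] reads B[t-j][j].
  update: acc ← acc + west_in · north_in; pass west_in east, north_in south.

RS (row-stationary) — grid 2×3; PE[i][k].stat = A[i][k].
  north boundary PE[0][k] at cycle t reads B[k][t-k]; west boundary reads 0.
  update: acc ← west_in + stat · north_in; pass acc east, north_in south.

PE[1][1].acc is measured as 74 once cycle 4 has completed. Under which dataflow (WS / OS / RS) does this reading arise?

Under WS (3×3), PE[1][1]:
  step 0 · PE1,1: acc=0; fwd→0 fwd↓0
  step 1 · PE1,1: acc=0; fwd→0 fwd↓0
  step 2 · PE1,1: acc=4; fwd→1 fwd↓4
  step 3 · PE1,1: acc=18; fwd→2 fwd↓18
  step 4 · PE1,1: acc=0; fwd→0 fwd↓0
Under OS (2×3), PE[1][1]:
  step 0 · PE1,1: acc=0; fwd→0 fwd↓0
  step 1 · PE1,1: acc=0; fwd→0 fwd↓0
  step 2 · PE1,1: acc=14; fwd→7 fwd↓2
  step 3 · PE1,1: acc=18; fwd→2 fwd↓2
  step 4 · PE1,1: acc=50; fwd→8 fwd↓4
Under RS (2×3), PE[1][1]:
  step 0 · PE1,1: acc=0; fwd→0 fwd↓0
  step 1 · PE1,1: acc=0; fwd→0 fwd↓0
  step 2 · PE1,1: acc=30; fwd→30 fwd↓1
  step 3 · PE1,1: acc=18; fwd→18 fwd↓2
  step 4 · PE1,1: acc=74; fwd→74 fwd↓9

dataflow = RS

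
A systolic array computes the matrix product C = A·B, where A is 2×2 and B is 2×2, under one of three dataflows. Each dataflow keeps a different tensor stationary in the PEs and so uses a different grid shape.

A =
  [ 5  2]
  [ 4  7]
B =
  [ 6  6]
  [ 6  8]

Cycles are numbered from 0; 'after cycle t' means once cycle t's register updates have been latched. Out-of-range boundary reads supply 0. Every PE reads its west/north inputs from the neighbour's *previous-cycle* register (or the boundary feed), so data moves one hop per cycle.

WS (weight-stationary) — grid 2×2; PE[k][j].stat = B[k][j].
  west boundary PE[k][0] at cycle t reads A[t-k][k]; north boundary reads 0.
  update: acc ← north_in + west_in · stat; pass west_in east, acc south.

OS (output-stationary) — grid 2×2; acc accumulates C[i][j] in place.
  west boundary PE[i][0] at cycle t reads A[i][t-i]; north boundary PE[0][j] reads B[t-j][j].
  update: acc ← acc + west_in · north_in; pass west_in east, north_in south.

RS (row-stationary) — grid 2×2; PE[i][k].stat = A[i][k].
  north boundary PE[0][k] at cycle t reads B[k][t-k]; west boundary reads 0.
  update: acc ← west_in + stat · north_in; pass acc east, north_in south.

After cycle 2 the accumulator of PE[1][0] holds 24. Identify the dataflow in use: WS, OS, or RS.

WS [2×2] PE[1][0] across cycles:
  [0] (1,0) acc=0 (h:0 v:0)
  [1] (1,0) acc=42 (h:2 v:42)
  [2] (1,0) acc=66 (h:7 v:66)
OS [2×2] PE[1][0] across cycles:
  [0] (1,0) acc=0 (h:0 v:0)
  [1] (1,0) acc=24 (h:4 v:6)
  [2] (1,0) acc=66 (h:7 v:6)
RS [2×2] PE[1][0] across cycles:
  [0] (1,0) acc=0 (h:0 v:0)
  [1] (1,0) acc=24 (h:24 v:6)
  [2] (1,0) acc=24 (h:24 v:6)

dataflow = RS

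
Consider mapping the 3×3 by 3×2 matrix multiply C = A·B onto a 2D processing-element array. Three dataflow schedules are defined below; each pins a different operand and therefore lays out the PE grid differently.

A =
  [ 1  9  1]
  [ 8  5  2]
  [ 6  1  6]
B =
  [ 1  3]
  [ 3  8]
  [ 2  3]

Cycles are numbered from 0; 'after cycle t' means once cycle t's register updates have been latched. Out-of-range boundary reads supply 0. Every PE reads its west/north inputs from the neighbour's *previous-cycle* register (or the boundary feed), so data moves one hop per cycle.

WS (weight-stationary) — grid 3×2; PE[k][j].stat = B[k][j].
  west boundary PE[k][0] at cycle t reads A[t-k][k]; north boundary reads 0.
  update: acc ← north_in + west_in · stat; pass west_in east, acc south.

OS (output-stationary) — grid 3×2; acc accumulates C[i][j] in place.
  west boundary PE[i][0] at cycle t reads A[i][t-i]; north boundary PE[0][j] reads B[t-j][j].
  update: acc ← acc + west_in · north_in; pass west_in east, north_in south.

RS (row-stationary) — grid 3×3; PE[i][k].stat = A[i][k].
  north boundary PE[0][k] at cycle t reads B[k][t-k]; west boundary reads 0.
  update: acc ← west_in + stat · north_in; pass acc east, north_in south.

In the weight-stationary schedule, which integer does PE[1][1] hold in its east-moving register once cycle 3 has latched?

WS 3×2: PE[1][1] cycle-by-cycle (with neighbour feeds):
  cycle 0: PE[0][1] → acc 0, east 0, south 0
  cycle 0: PE[1][0] → acc 0, east 0, south 0
  cycle 0: PE[1][1] → acc 0, east 0, south 0
  cycle 1: PE[0][1] → acc 3, east 1, south 3
  cycle 1: PE[1][0] → acc 28, east 9, south 28
  cycle 1: PE[1][1] → acc 0, east 0, south 0
  cycle 2: PE[0][1] → acc 24, east 8, south 24
  cycle 2: PE[1][0] → acc 23, east 5, south 23
  cycle 2: PE[1][1] → acc 75, east 9, south 75
  cycle 3: PE[0][1] → acc 18, east 6, south 18
  cycle 3: PE[1][0] → acc 9, east 1, south 9
  cycle 3: PE[1][1] → acc 64, east 5, south 64

register = 5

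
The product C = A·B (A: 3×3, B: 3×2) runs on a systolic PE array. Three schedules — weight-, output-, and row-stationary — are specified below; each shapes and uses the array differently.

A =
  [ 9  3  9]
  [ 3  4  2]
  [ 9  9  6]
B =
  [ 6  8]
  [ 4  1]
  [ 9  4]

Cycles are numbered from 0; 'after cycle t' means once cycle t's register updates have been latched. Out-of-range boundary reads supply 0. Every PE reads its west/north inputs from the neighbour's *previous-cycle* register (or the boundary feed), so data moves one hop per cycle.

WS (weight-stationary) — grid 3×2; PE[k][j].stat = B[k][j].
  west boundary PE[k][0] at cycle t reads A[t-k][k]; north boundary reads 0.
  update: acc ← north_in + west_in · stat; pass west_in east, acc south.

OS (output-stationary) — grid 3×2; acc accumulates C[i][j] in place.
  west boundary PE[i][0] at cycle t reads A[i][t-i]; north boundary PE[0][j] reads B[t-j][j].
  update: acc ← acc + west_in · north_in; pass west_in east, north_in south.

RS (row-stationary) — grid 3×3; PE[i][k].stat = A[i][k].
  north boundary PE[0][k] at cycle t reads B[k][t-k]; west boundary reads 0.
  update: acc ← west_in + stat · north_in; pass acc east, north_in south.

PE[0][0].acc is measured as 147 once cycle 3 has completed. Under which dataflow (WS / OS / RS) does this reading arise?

dataflow = OS

Under WS (3×2), PE[0][0]:
  cycle 0: PE[0][0] → acc 54, east 9, south 54
  cycle 1: PE[0][0] → acc 18, east 3, south 18
  cycle 2: PE[0][0] → acc 54, east 9, south 54
  cycle 3: PE[0][0] → acc 0, east 0, south 0
Under OS (3×2), PE[0][0]:
  cycle 0: PE[0][0] → acc 54, east 9, south 6
  cycle 1: PE[0][0] → acc 66, east 3, south 4
  cycle 2: PE[0][0] → acc 147, east 9, south 9
  cycle 3: PE[0][0] → acc 147, east 0, south 0
Under RS (3×3), PE[0][0]:
  cycle 0: PE[0][0] → acc 54, east 54, south 6
  cycle 1: PE[0][0] → acc 72, east 72, south 8
  cycle 2: PE[0][0] → acc 0, east 0, south 0
  cycle 3: PE[0][0] → acc 0, east 0, south 0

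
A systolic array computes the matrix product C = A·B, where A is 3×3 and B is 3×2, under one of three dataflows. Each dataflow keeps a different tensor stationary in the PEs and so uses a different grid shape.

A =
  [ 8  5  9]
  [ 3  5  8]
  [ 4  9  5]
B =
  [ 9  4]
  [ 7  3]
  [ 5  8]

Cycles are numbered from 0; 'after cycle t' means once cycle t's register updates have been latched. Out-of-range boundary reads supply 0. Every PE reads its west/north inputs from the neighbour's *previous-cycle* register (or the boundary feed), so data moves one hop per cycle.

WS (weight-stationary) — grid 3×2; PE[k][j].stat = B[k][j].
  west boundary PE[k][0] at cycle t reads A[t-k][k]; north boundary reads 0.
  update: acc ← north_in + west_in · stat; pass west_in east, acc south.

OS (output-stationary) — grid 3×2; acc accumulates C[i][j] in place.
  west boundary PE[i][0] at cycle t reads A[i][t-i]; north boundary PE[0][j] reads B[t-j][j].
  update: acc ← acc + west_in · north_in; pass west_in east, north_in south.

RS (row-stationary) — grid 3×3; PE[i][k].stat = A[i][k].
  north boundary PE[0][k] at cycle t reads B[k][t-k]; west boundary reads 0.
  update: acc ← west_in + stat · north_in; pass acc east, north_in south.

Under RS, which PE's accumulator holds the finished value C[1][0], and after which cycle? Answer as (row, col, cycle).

RS — PE[1][2] is where C[1][0] collects:
  0: (1,2).acc=0  regs=<0,0>
  1: (1,2).acc=0  regs=<0,0>
  2: (1,2).acc=0  regs=<0,0>
  3: (1,2).acc=102  regs=<102,5>

(row, col, cycle) = (1, 2, 3)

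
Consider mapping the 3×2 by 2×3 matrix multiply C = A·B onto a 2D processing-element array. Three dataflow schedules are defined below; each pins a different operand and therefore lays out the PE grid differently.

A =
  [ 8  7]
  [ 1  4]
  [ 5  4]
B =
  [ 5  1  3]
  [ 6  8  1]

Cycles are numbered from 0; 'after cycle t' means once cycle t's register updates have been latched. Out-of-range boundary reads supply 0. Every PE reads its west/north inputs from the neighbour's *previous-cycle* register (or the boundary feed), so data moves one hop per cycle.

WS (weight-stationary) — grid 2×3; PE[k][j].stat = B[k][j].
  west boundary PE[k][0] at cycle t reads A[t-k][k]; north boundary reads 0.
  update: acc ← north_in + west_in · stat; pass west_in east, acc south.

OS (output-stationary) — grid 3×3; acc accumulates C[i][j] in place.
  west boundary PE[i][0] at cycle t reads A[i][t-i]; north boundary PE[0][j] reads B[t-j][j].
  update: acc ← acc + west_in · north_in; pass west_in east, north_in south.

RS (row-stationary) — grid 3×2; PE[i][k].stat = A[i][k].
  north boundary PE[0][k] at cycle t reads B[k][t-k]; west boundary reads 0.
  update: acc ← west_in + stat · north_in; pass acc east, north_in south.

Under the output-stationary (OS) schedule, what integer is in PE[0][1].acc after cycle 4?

OS 3×3: PE[0][1] cycle-by-cycle (with neighbour feeds):
  c0 r0c0: 40 / 8 / 5
  c0 r0c1: 0 / 0 / 0
  c1 r0c0: 82 / 7 / 6
  c1 r0c1: 8 / 8 / 1
  c2 r0c0: 82 / 0 / 0
  c2 r0c1: 64 / 7 / 8
  c3 r0c0: 82 / 0 / 0
  c3 r0c1: 64 / 0 / 0
  c4 r0c0: 82 / 0 / 0
  c4 r0c1: 64 / 0 / 0

PE[0][1].acc = 64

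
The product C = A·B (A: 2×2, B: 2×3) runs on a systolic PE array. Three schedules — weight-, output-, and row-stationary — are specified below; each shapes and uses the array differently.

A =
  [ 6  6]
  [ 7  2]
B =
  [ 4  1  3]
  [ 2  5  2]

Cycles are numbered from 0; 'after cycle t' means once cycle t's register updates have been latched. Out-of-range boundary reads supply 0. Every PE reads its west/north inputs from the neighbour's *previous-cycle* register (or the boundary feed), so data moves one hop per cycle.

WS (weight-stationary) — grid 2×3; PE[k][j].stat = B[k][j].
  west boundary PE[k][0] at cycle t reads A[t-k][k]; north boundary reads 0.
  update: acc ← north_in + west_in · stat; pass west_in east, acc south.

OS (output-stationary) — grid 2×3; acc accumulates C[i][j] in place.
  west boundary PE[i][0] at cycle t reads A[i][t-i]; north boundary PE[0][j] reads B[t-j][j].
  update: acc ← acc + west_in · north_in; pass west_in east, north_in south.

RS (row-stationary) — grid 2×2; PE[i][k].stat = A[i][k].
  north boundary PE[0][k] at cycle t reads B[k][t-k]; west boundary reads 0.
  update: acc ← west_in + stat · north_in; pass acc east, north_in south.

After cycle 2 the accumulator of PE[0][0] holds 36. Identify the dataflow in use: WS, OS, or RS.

dataflow = OS

WS (2×3 grid), PE[0][0]:
  t=0 PE[0][0]: acc=24 h=6 v=24
  t=1 PE[0][0]: acc=28 h=7 v=28
  t=2 PE[0][0]: acc=0 h=0 v=0
OS (2×3 grid), PE[0][0]:
  t=0 PE[0][0]: acc=24 h=6 v=4
  t=1 PE[0][0]: acc=36 h=6 v=2
  t=2 PE[0][0]: acc=36 h=0 v=0
RS (2×2 grid), PE[0][0]:
  t=0 PE[0][0]: acc=24 h=24 v=4
  t=1 PE[0][0]: acc=6 h=6 v=1
  t=2 PE[0][0]: acc=18 h=18 v=3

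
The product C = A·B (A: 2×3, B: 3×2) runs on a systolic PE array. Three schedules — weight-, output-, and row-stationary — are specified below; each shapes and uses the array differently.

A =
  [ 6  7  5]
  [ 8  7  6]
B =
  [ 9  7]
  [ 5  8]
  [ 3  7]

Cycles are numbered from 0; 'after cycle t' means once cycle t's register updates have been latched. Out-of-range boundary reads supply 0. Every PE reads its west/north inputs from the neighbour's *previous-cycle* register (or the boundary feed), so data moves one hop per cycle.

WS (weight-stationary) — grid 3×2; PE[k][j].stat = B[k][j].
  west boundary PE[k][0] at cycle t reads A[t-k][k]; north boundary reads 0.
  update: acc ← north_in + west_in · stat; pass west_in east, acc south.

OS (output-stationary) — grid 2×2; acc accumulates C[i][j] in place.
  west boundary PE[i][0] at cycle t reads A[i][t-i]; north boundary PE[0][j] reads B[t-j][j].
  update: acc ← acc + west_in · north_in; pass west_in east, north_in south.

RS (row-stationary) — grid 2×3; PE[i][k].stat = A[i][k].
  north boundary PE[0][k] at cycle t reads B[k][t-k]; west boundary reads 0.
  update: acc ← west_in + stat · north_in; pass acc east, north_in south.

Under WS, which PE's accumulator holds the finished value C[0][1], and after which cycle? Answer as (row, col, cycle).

(row, col, cycle) = (2, 1, 3)

WS: C[0][1] accumulates in PE[2][1]:
  t=0 PE[2][1]: acc=0 h=0 v=0
  t=1 PE[2][1]: acc=0 h=0 v=0
  t=2 PE[2][1]: acc=0 h=0 v=0
  t=3 PE[2][1]: acc=133 h=5 v=133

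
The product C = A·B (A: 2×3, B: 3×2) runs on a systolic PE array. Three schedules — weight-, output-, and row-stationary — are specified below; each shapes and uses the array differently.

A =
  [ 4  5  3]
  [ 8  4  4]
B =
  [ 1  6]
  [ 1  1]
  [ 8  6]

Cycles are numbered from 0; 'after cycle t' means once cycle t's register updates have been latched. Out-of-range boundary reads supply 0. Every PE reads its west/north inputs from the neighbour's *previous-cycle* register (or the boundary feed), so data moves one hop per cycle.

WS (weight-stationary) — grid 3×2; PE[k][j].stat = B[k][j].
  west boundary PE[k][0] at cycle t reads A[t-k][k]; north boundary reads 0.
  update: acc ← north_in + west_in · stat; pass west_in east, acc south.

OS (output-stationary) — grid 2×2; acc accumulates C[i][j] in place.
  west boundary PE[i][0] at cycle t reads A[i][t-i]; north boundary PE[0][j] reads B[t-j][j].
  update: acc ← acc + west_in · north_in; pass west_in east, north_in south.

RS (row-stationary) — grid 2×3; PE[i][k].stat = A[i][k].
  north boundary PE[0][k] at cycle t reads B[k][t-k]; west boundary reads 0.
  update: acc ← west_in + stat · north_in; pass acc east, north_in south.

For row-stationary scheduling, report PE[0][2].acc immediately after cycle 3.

PE[0][2].acc = 47

RS 2×3: PE[0][2] cycle-by-cycle (with neighbour feeds):
  t=0 PE[0][1]: acc=0 h=0 v=0
  t=0 PE[0][2]: acc=0 h=0 v=0
  t=1 PE[0][1]: acc=9 h=9 v=1
  t=1 PE[0][2]: acc=0 h=0 v=0
  t=2 PE[0][1]: acc=29 h=29 v=1
  t=2 PE[0][2]: acc=33 h=33 v=8
  t=3 PE[0][1]: acc=0 h=0 v=0
  t=3 PE[0][2]: acc=47 h=47 v=6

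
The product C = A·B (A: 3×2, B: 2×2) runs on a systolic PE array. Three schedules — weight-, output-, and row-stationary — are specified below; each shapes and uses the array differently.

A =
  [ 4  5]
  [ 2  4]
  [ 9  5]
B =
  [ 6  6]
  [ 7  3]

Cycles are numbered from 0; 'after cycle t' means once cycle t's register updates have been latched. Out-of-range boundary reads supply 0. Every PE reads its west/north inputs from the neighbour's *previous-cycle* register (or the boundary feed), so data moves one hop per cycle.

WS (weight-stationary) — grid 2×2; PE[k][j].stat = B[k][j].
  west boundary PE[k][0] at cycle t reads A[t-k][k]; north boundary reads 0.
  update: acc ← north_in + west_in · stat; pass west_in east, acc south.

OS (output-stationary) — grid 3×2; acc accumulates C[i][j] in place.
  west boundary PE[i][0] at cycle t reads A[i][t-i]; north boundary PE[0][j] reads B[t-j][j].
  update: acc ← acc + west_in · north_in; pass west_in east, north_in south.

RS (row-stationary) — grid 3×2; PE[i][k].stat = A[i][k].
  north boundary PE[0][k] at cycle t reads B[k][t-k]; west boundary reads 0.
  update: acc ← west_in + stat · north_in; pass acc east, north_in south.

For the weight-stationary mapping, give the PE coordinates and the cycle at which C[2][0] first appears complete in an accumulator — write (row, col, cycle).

(row, col, cycle) = (1, 0, 3)

WS — PE[1][0] is where C[2][0] collects:
  c0 r1c0: 0 / 0 / 0
  c1 r1c0: 59 / 5 / 59
  c2 r1c0: 40 / 4 / 40
  c3 r1c0: 89 / 5 / 89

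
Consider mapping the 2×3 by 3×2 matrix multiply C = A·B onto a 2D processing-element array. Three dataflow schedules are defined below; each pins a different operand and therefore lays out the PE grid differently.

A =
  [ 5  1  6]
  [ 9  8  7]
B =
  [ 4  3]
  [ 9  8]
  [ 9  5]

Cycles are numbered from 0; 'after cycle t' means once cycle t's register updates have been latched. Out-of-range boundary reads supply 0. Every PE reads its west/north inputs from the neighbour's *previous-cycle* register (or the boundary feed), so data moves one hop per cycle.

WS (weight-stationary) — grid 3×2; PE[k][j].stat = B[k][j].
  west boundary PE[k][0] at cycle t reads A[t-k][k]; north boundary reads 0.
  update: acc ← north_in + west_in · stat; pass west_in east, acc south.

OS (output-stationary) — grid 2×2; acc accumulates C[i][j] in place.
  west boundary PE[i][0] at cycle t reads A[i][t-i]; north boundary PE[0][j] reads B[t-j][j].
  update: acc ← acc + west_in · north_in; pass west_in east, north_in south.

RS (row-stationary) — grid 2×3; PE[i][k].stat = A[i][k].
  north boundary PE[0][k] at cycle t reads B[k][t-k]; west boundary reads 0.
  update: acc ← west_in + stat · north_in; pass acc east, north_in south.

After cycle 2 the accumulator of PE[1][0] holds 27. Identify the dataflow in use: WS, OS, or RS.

Under WS (3×2), PE[1][0]:
  0: (1,0).acc=0  regs=<0,0>
  1: (1,0).acc=29  regs=<1,29>
  2: (1,0).acc=108  regs=<8,108>
Under OS (2×2), PE[1][0]:
  0: (1,0).acc=0  regs=<0,0>
  1: (1,0).acc=36  regs=<9,4>
  2: (1,0).acc=108  regs=<8,9>
Under RS (2×3), PE[1][0]:
  0: (1,0).acc=0  regs=<0,0>
  1: (1,0).acc=36  regs=<36,4>
  2: (1,0).acc=27  regs=<27,3>

dataflow = RS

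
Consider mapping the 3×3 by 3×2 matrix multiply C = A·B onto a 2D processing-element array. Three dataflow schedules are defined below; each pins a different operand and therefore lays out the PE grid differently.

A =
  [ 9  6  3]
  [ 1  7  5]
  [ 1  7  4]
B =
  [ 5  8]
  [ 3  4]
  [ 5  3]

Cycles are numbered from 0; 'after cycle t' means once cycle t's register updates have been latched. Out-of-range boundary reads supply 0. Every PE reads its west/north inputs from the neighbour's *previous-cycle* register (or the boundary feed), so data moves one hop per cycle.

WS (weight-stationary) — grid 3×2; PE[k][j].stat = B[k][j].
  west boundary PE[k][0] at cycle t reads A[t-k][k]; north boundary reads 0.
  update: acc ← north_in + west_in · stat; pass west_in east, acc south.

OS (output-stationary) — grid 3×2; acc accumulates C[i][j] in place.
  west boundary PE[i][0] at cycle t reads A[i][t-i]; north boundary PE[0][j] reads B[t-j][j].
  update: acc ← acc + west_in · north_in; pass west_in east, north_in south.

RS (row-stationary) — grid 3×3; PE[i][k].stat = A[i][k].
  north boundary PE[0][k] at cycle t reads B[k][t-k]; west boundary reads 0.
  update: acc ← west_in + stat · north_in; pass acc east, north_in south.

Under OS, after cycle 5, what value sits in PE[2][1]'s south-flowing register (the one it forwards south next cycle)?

OS (3×2). Following PE[2][1] plus its west/north inputs:
  after 0 — PE[1][1] acc=0, pass-E 0, pass-S 0
  after 0 — PE[2][0] acc=0, pass-E 0, pass-S 0
  after 0 — PE[2][1] acc=0, pass-E 0, pass-S 0
  after 1 — PE[1][1] acc=0, pass-E 0, pass-S 0
  after 1 — PE[2][0] acc=0, pass-E 0, pass-S 0
  after 1 — PE[2][1] acc=0, pass-E 0, pass-S 0
  after 2 — PE[1][1] acc=8, pass-E 1, pass-S 8
  after 2 — PE[2][0] acc=5, pass-E 1, pass-S 5
  after 2 — PE[2][1] acc=0, pass-E 0, pass-S 0
  after 3 — PE[1][1] acc=36, pass-E 7, pass-S 4
  after 3 — PE[2][0] acc=26, pass-E 7, pass-S 3
  after 3 — PE[2][1] acc=8, pass-E 1, pass-S 8
  after 4 — PE[1][1] acc=51, pass-E 5, pass-S 3
  after 4 — PE[2][0] acc=46, pass-E 4, pass-S 5
  after 4 — PE[2][1] acc=36, pass-E 7, pass-S 4
  after 5 — PE[1][1] acc=51, pass-E 0, pass-S 0
  after 5 — PE[2][0] acc=46, pass-E 0, pass-S 0
  after 5 — PE[2][1] acc=48, pass-E 4, pass-S 3

register = 3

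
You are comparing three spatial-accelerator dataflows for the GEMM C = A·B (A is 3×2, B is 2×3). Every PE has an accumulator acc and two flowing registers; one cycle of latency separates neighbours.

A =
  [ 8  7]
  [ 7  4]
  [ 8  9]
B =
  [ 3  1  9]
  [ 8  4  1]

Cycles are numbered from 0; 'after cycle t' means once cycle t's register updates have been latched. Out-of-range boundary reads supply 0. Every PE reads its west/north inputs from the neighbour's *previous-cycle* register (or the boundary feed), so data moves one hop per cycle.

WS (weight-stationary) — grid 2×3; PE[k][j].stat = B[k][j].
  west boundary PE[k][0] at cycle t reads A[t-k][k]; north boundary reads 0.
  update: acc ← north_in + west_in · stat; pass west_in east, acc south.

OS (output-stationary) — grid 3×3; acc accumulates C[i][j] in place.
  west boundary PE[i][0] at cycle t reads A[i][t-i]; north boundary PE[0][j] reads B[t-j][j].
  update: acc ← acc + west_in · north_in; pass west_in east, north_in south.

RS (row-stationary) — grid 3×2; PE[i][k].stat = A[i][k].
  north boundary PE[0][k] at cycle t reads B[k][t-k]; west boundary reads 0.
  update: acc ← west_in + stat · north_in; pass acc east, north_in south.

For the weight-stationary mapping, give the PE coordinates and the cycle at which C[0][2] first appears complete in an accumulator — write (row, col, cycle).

(row, col, cycle) = (1, 2, 3)

Under WS, C[0][2] lands at PE[1][2]:
  [0] (1,2) acc=0 (h:0 v:0)
  [1] (1,2) acc=0 (h:0 v:0)
  [2] (1,2) acc=0 (h:0 v:0)
  [3] (1,2) acc=79 (h:7 v:79)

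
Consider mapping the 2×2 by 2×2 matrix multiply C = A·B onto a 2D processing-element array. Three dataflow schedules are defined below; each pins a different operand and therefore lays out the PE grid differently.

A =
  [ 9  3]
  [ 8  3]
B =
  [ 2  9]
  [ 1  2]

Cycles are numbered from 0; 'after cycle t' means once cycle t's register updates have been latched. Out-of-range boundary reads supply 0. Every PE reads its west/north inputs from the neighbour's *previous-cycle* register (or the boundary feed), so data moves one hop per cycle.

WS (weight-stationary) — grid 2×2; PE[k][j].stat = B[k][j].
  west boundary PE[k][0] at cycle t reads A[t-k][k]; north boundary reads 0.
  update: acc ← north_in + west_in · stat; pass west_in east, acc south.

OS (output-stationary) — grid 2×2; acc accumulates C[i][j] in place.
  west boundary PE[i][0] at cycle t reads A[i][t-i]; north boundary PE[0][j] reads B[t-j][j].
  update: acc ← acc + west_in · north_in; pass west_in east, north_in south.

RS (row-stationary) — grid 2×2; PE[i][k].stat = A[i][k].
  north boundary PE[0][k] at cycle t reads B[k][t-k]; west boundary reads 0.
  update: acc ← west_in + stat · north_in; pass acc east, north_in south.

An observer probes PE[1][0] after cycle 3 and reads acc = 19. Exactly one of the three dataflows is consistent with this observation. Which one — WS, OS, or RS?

dataflow = OS

WS [2×2] PE[1][0] across cycles:
  0: (1,0).acc=0  regs=<0,0>
  1: (1,0).acc=21  regs=<3,21>
  2: (1,0).acc=19  regs=<3,19>
  3: (1,0).acc=0  regs=<0,0>
OS [2×2] PE[1][0] across cycles:
  0: (1,0).acc=0  regs=<0,0>
  1: (1,0).acc=16  regs=<8,2>
  2: (1,0).acc=19  regs=<3,1>
  3: (1,0).acc=19  regs=<0,0>
RS [2×2] PE[1][0] across cycles:
  0: (1,0).acc=0  regs=<0,0>
  1: (1,0).acc=16  regs=<16,2>
  2: (1,0).acc=72  regs=<72,9>
  3: (1,0).acc=0  regs=<0,0>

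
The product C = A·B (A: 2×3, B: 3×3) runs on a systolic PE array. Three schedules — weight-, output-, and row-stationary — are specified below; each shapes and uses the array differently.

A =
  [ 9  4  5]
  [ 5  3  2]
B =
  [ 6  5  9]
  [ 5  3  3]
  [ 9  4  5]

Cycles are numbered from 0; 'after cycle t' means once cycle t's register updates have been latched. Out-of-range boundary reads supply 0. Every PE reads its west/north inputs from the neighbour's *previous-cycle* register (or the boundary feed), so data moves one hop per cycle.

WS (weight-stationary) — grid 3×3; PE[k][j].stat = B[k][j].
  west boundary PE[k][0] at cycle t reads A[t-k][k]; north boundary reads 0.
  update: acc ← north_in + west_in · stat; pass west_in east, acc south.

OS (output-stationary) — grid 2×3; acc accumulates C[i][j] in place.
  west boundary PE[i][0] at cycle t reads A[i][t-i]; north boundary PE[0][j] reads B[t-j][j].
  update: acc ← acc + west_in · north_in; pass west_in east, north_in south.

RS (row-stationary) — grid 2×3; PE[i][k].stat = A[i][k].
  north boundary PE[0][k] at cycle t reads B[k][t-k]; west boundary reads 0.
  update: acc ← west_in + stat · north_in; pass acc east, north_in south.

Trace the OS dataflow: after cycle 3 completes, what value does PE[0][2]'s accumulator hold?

PE[0][2].acc = 93

Tracing OS — 2×3 array, target PE[0][2]:
  [0] (0,1) acc=0 (h:0 v:0)
  [0] (0,2) acc=0 (h:0 v:0)
  [1] (0,1) acc=45 (h:9 v:5)
  [1] (0,2) acc=0 (h:0 v:0)
  [2] (0,1) acc=57 (h:4 v:3)
  [2] (0,2) acc=81 (h:9 v:9)
  [3] (0,1) acc=77 (h:5 v:4)
  [3] (0,2) acc=93 (h:4 v:3)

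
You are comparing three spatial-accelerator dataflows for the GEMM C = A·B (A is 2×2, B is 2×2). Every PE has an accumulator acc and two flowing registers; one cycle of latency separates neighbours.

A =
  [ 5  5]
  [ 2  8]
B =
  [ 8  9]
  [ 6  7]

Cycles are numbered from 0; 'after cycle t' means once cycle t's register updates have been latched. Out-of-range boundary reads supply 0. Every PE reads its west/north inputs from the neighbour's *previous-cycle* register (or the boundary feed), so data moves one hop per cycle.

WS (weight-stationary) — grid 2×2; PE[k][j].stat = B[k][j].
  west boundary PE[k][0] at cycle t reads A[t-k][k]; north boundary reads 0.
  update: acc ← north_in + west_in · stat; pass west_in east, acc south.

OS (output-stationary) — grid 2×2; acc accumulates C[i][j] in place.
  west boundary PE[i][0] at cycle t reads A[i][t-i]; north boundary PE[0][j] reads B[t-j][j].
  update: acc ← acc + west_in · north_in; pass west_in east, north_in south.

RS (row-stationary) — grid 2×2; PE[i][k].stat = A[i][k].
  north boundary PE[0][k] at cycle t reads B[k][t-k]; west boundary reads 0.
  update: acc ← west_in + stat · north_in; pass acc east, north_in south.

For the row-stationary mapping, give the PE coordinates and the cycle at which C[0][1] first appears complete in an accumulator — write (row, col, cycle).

(row, col, cycle) = (0, 1, 2)

RS — PE[0][1] is where C[0][1] collects:
  after 0 — PE[0][1] acc=0, pass-E 0, pass-S 0
  after 1 — PE[0][1] acc=70, pass-E 70, pass-S 6
  after 2 — PE[0][1] acc=80, pass-E 80, pass-S 7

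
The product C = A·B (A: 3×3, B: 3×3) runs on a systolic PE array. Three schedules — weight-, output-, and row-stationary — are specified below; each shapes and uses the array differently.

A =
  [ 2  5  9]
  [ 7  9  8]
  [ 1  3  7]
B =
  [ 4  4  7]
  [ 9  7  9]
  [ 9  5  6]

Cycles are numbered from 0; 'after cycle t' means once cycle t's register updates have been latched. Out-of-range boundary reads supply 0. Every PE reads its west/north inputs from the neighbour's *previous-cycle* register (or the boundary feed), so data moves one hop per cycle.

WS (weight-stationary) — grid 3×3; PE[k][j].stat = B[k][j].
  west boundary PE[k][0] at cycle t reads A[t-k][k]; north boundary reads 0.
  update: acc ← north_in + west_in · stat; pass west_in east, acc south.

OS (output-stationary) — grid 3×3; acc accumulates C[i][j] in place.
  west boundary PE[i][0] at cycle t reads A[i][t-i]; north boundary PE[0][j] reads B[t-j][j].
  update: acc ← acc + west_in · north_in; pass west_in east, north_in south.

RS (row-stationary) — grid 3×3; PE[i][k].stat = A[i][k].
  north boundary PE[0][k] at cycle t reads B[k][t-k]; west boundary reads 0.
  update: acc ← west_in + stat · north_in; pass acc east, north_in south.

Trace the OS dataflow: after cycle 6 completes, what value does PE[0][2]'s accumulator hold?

PE[0][2].acc = 113

OS (3×3). Following PE[0][2] plus its west/north inputs:
  t=0 PE[0][1]: acc=0 h=0 v=0
  t=0 PE[0][2]: acc=0 h=0 v=0
  t=1 PE[0][1]: acc=8 h=2 v=4
  t=1 PE[0][2]: acc=0 h=0 v=0
  t=2 PE[0][1]: acc=43 h=5 v=7
  t=2 PE[0][2]: acc=14 h=2 v=7
  t=3 PE[0][1]: acc=88 h=9 v=5
  t=3 PE[0][2]: acc=59 h=5 v=9
  t=4 PE[0][1]: acc=88 h=0 v=0
  t=4 PE[0][2]: acc=113 h=9 v=6
  t=5 PE[0][1]: acc=88 h=0 v=0
  t=5 PE[0][2]: acc=113 h=0 v=0
  t=6 PE[0][1]: acc=88 h=0 v=0
  t=6 PE[0][2]: acc=113 h=0 v=0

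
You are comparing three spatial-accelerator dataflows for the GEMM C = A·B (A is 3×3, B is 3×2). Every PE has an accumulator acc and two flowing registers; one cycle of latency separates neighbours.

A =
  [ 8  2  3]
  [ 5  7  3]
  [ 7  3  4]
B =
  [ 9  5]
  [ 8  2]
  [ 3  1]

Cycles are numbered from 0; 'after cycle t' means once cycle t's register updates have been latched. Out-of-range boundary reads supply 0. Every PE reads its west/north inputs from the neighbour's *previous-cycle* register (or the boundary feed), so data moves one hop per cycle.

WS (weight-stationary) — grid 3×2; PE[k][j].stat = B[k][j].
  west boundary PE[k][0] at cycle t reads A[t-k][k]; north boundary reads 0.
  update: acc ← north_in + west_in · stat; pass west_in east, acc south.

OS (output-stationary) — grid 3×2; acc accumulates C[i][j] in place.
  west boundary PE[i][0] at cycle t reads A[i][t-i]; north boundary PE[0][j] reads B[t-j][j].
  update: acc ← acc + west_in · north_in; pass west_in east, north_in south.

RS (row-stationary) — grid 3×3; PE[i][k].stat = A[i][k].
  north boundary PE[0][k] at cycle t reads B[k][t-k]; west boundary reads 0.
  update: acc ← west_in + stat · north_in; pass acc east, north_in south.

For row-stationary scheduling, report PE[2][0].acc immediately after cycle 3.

PE[2][0].acc = 35

RS 3×3: PE[2][0] cycle-by-cycle (with neighbour feeds):
  step 0 · PE1,0: acc=0; fwd→0 fwd↓0
  step 0 · PE2,0: acc=0; fwd→0 fwd↓0
  step 1 · PE1,0: acc=45; fwd→45 fwd↓9
  step 1 · PE2,0: acc=0; fwd→0 fwd↓0
  step 2 · PE1,0: acc=25; fwd→25 fwd↓5
  step 2 · PE2,0: acc=63; fwd→63 fwd↓9
  step 3 · PE1,0: acc=0; fwd→0 fwd↓0
  step 3 · PE2,0: acc=35; fwd→35 fwd↓5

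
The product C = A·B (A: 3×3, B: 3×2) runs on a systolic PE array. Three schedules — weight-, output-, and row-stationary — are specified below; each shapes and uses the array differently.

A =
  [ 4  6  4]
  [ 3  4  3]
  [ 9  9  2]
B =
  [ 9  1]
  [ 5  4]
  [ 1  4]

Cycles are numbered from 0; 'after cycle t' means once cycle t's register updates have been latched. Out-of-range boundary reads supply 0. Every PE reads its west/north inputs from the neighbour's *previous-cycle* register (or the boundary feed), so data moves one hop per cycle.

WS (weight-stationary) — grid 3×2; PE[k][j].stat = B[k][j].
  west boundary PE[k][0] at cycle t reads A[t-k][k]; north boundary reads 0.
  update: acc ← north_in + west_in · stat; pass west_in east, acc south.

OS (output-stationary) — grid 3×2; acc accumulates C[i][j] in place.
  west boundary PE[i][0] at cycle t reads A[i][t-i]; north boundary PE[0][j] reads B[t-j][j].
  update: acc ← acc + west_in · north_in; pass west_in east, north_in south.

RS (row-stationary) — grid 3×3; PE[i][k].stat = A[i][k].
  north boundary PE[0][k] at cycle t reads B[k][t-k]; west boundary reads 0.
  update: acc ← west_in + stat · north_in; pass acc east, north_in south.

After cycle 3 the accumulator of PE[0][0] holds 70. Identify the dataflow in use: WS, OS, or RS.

dataflow = OS

— WS: 3×2; PE[0][0] trace:
  step 0 · PE0,0: acc=36; fwd→4 fwd↓36
  step 1 · PE0,0: acc=27; fwd→3 fwd↓27
  step 2 · PE0,0: acc=81; fwd→9 fwd↓81
  step 3 · PE0,0: acc=0; fwd→0 fwd↓0
— OS: 3×2; PE[0][0] trace:
  step 0 · PE0,0: acc=36; fwd→4 fwd↓9
  step 1 · PE0,0: acc=66; fwd→6 fwd↓5
  step 2 · PE0,0: acc=70; fwd→4 fwd↓1
  step 3 · PE0,0: acc=70; fwd→0 fwd↓0
— RS: 3×3; PE[0][0] trace:
  step 0 · PE0,0: acc=36; fwd→36 fwd↓9
  step 1 · PE0,0: acc=4; fwd→4 fwd↓1
  step 2 · PE0,0: acc=0; fwd→0 fwd↓0
  step 3 · PE0,0: acc=0; fwd→0 fwd↓0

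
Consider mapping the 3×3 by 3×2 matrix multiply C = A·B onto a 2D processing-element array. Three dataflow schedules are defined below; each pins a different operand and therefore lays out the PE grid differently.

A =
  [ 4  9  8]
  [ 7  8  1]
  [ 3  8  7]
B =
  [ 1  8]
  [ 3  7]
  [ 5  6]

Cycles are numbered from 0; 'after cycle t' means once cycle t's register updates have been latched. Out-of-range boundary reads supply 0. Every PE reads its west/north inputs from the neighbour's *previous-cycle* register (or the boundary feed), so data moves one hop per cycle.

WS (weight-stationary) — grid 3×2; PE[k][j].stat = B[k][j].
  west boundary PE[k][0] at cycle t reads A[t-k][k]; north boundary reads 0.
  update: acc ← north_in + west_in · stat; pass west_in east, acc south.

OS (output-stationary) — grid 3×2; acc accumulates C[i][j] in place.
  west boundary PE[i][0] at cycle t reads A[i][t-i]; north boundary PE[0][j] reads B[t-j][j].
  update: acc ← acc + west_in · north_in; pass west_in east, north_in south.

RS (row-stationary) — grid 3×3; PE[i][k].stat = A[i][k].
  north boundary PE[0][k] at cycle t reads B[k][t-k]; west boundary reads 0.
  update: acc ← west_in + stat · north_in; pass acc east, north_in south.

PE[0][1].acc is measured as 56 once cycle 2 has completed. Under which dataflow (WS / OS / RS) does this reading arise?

— WS: 3×2; PE[0][1] trace:
  [0] (0,1) acc=0 (h:0 v:0)
  [1] (0,1) acc=32 (h:4 v:32)
  [2] (0,1) acc=56 (h:7 v:56)
— OS: 3×2; PE[0][1] trace:
  [0] (0,1) acc=0 (h:0 v:0)
  [1] (0,1) acc=32 (h:4 v:8)
  [2] (0,1) acc=95 (h:9 v:7)
— RS: 3×3; PE[0][1] trace:
  [0] (0,1) acc=0 (h:0 v:0)
  [1] (0,1) acc=31 (h:31 v:3)
  [2] (0,1) acc=95 (h:95 v:7)

dataflow = WS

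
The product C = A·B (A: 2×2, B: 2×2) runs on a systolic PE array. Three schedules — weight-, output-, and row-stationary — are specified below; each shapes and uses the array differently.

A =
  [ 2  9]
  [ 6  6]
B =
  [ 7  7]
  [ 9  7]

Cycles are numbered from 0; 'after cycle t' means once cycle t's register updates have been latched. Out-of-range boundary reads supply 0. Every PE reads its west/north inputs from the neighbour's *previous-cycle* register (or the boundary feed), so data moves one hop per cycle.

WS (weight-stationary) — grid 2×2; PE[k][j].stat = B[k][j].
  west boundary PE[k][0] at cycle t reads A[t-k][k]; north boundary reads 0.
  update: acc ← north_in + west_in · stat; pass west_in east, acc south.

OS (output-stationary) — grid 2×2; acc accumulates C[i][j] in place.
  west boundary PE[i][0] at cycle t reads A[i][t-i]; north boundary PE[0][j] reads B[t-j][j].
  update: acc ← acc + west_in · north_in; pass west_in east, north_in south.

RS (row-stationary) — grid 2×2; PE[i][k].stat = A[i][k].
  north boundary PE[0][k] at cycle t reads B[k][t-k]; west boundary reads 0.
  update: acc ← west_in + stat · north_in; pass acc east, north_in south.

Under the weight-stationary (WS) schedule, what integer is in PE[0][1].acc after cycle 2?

PE[0][1].acc = 42

WS 2×2: PE[0][1] cycle-by-cycle (with neighbour feeds):
  step 0 · PE0,0: acc=14; fwd→2 fwd↓14
  step 0 · PE0,1: acc=0; fwd→0 fwd↓0
  step 1 · PE0,0: acc=42; fwd→6 fwd↓42
  step 1 · PE0,1: acc=14; fwd→2 fwd↓14
  step 2 · PE0,0: acc=0; fwd→0 fwd↓0
  step 2 · PE0,1: acc=42; fwd→6 fwd↓42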